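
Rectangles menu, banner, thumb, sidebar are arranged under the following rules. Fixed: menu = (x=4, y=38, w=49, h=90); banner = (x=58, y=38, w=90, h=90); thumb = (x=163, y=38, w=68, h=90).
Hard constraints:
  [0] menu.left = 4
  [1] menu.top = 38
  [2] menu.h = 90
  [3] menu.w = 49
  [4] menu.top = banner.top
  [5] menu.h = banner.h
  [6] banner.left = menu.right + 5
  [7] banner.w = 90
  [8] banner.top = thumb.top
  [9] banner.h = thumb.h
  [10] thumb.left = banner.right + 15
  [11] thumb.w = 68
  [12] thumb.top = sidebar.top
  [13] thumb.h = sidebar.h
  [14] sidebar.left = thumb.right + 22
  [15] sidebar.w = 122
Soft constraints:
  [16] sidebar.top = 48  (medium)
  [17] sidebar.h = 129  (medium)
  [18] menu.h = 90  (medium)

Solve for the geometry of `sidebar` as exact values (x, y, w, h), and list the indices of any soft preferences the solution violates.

sidebar = (x=253, y=38, w=122, h=90)
violated soft preferences: 16, 17

1. sidebar.y = 38  [thumb.top = sidebar.top]
2. sidebar.h = 90  [thumb.h = sidebar.h]
3. sidebar.x = 253  [sidebar.left = thumb.right + 22]
4. sidebar.w = 122  [sidebar.w = 122]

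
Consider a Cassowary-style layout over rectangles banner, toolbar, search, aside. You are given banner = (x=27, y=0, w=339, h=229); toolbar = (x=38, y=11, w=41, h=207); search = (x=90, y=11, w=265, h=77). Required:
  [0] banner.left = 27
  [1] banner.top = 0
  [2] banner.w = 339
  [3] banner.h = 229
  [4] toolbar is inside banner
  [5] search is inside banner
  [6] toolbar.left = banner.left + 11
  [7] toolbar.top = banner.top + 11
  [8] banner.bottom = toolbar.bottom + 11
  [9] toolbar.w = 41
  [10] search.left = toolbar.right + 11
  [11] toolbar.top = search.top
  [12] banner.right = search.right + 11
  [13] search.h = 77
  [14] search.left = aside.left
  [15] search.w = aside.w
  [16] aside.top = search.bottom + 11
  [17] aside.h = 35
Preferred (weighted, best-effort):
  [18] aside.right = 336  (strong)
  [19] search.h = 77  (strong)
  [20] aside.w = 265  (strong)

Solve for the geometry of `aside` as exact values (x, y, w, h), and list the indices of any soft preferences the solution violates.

aside = (x=90, y=99, w=265, h=35)
violated soft preferences: 18

1. aside.x = 90  [search.left = aside.left]
2. aside.w = 265  [search.w = aside.w]
3. aside.y = 99  [aside.top = search.bottom + 11]
4. aside.h = 35  [aside.h = 35]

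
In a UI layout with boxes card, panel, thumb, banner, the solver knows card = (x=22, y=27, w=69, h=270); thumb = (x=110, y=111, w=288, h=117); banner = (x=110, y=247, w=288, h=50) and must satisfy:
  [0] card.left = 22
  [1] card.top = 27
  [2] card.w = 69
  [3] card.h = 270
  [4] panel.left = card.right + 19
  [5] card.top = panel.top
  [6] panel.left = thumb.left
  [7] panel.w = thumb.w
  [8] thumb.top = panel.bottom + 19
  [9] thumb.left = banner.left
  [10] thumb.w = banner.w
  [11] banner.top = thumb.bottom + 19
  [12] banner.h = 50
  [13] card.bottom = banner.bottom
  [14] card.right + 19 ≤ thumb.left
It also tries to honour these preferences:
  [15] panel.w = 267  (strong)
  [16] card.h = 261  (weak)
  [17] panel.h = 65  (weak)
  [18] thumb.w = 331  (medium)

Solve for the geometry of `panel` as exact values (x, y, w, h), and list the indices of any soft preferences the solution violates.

1. panel.x = 110  [panel.left = card.right + 19]
2. panel.y = 27  [card.top = panel.top]
3. panel.w = 288  [panel.w = thumb.w]
4. panel.h = 65  [thumb.top = panel.bottom + 19]

panel = (x=110, y=27, w=288, h=65)
violated soft preferences: 15, 16, 18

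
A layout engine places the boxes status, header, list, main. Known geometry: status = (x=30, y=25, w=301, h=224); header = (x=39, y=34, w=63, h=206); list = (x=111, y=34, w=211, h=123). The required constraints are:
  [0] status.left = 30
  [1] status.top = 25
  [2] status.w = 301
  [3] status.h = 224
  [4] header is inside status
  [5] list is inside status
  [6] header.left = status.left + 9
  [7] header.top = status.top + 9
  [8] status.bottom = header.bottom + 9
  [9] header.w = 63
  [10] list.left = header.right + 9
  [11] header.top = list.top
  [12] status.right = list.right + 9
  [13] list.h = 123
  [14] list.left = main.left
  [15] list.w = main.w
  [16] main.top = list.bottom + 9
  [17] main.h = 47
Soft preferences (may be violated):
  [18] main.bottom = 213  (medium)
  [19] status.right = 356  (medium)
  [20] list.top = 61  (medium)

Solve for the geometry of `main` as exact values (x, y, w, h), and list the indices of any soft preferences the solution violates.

1. main.x = 111  [list.left = main.left]
2. main.w = 211  [list.w = main.w]
3. main.y = 166  [main.top = list.bottom + 9]
4. main.h = 47  [main.h = 47]

main = (x=111, y=166, w=211, h=47)
violated soft preferences: 19, 20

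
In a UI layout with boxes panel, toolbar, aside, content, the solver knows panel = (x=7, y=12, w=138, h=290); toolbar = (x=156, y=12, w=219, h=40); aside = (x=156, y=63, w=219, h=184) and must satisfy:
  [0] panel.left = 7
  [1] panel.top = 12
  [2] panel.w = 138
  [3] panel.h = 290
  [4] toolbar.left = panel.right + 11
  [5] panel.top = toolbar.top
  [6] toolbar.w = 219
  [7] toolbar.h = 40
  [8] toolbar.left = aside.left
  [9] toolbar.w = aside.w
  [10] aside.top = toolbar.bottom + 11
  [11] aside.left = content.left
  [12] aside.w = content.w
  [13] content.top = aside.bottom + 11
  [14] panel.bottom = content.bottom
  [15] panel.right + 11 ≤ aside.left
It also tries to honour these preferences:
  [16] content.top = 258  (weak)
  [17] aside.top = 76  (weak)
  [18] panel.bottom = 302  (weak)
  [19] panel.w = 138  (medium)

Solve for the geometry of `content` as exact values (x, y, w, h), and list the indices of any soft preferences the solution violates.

content = (x=156, y=258, w=219, h=44)
violated soft preferences: 17

1. content.x = 156  [aside.left = content.left]
2. content.w = 219  [aside.w = content.w]
3. content.y = 258  [content.top = aside.bottom + 11]
4. content.h = 44  [panel.bottom = content.bottom]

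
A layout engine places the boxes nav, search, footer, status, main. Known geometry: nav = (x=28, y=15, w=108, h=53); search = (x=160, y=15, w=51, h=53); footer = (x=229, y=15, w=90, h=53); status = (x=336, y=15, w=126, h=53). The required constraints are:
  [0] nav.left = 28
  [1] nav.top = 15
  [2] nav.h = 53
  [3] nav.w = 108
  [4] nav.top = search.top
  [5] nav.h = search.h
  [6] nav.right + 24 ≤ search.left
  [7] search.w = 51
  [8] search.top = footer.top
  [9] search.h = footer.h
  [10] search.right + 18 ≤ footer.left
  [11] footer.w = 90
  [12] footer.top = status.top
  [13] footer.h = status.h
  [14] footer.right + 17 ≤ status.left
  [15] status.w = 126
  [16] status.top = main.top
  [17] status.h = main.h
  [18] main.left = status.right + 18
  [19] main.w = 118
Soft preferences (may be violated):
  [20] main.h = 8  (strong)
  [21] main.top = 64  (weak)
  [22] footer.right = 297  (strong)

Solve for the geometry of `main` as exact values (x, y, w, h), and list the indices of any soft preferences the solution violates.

1. main.y = 15  [status.top = main.top]
2. main.h = 53  [status.h = main.h]
3. main.x = 480  [main.left = status.right + 18]
4. main.w = 118  [main.w = 118]

main = (x=480, y=15, w=118, h=53)
violated soft preferences: 20, 21, 22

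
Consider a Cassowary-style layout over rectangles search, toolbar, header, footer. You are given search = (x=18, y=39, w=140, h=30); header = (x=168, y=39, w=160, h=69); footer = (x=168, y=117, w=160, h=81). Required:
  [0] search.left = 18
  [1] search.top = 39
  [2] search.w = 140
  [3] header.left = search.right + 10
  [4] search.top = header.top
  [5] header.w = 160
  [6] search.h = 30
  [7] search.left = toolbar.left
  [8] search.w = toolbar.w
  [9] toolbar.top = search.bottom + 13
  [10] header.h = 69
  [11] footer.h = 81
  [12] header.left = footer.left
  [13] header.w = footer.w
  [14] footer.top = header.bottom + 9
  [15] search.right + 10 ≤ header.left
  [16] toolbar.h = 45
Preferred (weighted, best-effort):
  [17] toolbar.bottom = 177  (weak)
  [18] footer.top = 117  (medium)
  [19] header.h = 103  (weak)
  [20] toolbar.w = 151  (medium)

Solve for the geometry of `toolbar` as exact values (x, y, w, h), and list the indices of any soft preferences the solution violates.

toolbar = (x=18, y=82, w=140, h=45)
violated soft preferences: 17, 19, 20

1. toolbar.x = 18  [search.left = toolbar.left]
2. toolbar.w = 140  [search.w = toolbar.w]
3. toolbar.y = 82  [toolbar.top = search.bottom + 13]
4. toolbar.h = 45  [toolbar.h = 45]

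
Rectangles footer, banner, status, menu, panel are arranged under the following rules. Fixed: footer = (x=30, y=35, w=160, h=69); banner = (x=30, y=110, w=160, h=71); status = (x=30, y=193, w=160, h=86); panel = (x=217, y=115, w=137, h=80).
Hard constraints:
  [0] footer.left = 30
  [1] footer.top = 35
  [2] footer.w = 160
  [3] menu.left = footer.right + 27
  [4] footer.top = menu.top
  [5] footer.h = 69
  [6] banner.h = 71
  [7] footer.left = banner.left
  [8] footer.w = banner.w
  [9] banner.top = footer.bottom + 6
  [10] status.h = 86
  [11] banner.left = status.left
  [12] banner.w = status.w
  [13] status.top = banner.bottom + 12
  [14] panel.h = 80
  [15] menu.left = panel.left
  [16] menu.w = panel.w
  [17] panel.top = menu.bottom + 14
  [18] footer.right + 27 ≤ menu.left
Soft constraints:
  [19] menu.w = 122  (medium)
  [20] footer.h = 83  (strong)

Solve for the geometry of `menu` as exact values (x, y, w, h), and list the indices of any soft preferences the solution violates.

menu = (x=217, y=35, w=137, h=66)
violated soft preferences: 19, 20

1. menu.x = 217  [menu.left = footer.right + 27]
2. menu.y = 35  [footer.top = menu.top]
3. menu.w = 137  [menu.w = panel.w]
4. menu.h = 66  [panel.top = menu.bottom + 14]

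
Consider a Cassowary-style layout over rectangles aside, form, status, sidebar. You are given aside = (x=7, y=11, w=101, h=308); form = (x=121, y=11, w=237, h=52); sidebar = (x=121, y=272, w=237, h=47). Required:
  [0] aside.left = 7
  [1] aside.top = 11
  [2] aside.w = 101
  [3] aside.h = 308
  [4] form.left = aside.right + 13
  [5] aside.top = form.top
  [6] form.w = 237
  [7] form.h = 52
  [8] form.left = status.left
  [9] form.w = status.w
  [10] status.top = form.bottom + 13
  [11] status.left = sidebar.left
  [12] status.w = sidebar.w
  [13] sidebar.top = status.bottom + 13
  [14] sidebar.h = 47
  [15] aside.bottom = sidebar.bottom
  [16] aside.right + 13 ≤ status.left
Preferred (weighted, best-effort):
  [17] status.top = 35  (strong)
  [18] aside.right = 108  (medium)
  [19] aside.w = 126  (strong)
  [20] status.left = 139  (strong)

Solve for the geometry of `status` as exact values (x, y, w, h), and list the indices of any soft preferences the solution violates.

status = (x=121, y=76, w=237, h=183)
violated soft preferences: 17, 19, 20

1. status.x = 121  [form.left = status.left]
2. status.w = 237  [form.w = status.w]
3. status.y = 76  [status.top = form.bottom + 13]
4. status.h = 183  [sidebar.top = status.bottom + 13]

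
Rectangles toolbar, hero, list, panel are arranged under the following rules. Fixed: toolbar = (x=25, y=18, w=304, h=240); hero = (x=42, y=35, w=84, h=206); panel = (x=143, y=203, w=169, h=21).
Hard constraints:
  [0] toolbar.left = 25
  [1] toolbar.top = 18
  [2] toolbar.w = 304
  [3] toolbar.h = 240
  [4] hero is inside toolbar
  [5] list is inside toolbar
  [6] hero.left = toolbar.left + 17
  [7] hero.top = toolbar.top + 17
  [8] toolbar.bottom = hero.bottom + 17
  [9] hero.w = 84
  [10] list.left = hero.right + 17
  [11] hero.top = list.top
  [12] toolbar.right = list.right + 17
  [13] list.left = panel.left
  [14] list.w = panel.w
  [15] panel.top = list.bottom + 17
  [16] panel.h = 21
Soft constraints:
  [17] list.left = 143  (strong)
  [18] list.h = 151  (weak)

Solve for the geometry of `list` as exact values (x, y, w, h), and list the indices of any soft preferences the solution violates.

list = (x=143, y=35, w=169, h=151)
violated soft preferences: none

1. list.x = 143  [list.left = hero.right + 17]
2. list.y = 35  [hero.top = list.top]
3. list.w = 169  [toolbar.right = list.right + 17]
4. list.h = 151  [panel.top = list.bottom + 17]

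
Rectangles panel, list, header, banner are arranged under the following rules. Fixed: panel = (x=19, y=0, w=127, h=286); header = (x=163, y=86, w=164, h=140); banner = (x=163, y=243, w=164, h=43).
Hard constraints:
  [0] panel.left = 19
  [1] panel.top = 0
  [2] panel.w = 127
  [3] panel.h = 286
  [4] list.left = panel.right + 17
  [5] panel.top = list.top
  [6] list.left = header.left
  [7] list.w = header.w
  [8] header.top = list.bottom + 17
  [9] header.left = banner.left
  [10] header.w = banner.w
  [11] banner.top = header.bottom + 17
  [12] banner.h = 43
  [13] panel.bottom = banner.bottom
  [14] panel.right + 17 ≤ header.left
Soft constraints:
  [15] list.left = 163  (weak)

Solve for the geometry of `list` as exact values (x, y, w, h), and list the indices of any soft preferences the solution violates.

list = (x=163, y=0, w=164, h=69)
violated soft preferences: none

1. list.x = 163  [list.left = panel.right + 17]
2. list.y = 0  [panel.top = list.top]
3. list.w = 164  [list.w = header.w]
4. list.h = 69  [header.top = list.bottom + 17]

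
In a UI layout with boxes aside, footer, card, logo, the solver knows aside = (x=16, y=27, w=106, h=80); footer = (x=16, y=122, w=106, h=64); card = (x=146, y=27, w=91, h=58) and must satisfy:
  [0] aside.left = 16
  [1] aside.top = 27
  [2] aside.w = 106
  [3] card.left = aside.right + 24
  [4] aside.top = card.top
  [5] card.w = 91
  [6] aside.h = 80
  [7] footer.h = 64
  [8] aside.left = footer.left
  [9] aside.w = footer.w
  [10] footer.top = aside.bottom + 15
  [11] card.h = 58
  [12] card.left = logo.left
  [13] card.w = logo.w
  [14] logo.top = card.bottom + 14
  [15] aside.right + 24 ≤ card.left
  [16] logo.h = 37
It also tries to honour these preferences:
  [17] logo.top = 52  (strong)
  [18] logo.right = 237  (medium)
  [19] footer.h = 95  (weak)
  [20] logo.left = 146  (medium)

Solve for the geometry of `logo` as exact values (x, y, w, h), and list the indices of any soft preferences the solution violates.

logo = (x=146, y=99, w=91, h=37)
violated soft preferences: 17, 19

1. logo.x = 146  [card.left = logo.left]
2. logo.w = 91  [card.w = logo.w]
3. logo.y = 99  [logo.top = card.bottom + 14]
4. logo.h = 37  [logo.h = 37]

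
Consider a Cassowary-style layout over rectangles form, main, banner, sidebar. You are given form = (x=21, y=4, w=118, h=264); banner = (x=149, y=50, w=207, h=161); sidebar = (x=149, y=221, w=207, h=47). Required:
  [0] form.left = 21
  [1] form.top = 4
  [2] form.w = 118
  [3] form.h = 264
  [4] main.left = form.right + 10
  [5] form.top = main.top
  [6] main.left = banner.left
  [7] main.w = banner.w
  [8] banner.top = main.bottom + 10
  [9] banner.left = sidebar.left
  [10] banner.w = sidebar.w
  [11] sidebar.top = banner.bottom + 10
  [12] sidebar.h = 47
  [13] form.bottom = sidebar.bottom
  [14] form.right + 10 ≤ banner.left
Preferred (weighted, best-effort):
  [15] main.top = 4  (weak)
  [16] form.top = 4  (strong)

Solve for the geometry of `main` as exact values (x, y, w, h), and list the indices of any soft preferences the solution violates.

main = (x=149, y=4, w=207, h=36)
violated soft preferences: none

1. main.x = 149  [main.left = form.right + 10]
2. main.y = 4  [form.top = main.top]
3. main.w = 207  [main.w = banner.w]
4. main.h = 36  [banner.top = main.bottom + 10]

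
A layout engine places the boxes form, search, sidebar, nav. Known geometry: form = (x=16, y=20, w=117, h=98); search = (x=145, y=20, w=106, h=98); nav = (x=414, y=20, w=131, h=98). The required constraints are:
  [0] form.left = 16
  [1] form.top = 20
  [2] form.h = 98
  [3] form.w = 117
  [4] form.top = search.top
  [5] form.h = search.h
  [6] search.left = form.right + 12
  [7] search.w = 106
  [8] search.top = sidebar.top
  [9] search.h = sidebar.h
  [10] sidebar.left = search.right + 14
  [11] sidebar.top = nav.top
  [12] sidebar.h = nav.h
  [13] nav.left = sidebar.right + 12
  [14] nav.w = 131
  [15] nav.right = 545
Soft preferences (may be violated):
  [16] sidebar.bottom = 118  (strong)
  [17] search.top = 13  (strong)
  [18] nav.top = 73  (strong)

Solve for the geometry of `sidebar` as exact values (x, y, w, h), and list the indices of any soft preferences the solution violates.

1. sidebar.y = 20  [search.top = sidebar.top]
2. sidebar.h = 98  [search.h = sidebar.h]
3. sidebar.x = 265  [sidebar.left = search.right + 14]
4. sidebar.w = 137  [nav.left = sidebar.right + 12]

sidebar = (x=265, y=20, w=137, h=98)
violated soft preferences: 17, 18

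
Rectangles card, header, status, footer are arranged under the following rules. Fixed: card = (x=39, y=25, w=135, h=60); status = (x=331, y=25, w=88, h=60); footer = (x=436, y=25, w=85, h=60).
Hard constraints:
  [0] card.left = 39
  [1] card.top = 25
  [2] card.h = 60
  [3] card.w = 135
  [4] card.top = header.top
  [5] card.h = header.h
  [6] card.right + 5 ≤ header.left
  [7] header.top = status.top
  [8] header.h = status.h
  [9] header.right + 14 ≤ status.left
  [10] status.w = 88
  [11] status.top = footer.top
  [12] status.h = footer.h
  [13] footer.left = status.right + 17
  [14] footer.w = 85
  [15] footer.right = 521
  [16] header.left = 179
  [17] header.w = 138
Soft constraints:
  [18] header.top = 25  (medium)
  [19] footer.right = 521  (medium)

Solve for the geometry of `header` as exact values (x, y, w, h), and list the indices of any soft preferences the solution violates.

1. header.y = 25  [card.top = header.top]
2. header.h = 60  [card.h = header.h]
3. header.x = 179  [header.left = 179]
4. header.w = 138  [header.w = 138]

header = (x=179, y=25, w=138, h=60)
violated soft preferences: none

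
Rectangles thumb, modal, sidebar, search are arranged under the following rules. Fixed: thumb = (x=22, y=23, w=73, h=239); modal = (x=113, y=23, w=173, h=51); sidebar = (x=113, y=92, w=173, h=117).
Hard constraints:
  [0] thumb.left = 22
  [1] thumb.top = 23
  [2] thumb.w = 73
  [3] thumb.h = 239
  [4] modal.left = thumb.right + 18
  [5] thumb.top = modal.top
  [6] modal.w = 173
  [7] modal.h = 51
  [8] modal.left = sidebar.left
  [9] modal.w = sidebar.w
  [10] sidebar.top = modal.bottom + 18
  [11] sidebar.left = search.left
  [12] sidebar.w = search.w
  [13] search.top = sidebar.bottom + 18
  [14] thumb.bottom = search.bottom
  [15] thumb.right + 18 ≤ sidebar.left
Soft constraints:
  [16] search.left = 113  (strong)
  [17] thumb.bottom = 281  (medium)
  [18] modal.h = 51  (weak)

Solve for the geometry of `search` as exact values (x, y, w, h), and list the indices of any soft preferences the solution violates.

search = (x=113, y=227, w=173, h=35)
violated soft preferences: 17

1. search.x = 113  [sidebar.left = search.left]
2. search.w = 173  [sidebar.w = search.w]
3. search.y = 227  [search.top = sidebar.bottom + 18]
4. search.h = 35  [thumb.bottom = search.bottom]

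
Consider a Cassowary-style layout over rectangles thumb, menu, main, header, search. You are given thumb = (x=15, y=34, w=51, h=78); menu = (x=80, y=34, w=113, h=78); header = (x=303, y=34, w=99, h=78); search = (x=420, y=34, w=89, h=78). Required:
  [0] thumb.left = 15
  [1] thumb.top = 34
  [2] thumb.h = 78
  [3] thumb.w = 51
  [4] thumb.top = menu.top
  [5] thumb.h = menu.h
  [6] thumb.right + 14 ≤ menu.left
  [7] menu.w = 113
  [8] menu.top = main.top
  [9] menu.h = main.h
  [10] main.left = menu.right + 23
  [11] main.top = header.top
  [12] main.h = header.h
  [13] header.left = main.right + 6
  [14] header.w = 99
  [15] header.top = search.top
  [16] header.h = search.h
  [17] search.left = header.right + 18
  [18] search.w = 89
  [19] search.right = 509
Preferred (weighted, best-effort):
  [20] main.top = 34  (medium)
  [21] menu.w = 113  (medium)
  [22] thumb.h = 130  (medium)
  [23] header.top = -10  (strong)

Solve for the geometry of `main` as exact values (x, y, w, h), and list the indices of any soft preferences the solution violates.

main = (x=216, y=34, w=81, h=78)
violated soft preferences: 22, 23

1. main.y = 34  [menu.top = main.top]
2. main.h = 78  [menu.h = main.h]
3. main.x = 216  [main.left = menu.right + 23]
4. main.w = 81  [header.left = main.right + 6]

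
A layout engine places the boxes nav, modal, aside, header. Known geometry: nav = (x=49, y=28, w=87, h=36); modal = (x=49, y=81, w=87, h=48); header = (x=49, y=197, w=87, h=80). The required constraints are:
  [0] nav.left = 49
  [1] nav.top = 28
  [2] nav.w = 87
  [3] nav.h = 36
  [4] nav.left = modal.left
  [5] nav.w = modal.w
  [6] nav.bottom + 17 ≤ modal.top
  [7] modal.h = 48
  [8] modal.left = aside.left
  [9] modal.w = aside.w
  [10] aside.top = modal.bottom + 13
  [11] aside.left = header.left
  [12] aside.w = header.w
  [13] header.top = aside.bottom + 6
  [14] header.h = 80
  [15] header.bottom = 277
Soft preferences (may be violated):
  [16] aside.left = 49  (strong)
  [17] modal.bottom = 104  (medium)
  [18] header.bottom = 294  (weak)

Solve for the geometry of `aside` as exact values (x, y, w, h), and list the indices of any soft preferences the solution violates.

1. aside.x = 49  [modal.left = aside.left]
2. aside.w = 87  [modal.w = aside.w]
3. aside.y = 142  [aside.top = modal.bottom + 13]
4. aside.h = 49  [header.top = aside.bottom + 6]

aside = (x=49, y=142, w=87, h=49)
violated soft preferences: 17, 18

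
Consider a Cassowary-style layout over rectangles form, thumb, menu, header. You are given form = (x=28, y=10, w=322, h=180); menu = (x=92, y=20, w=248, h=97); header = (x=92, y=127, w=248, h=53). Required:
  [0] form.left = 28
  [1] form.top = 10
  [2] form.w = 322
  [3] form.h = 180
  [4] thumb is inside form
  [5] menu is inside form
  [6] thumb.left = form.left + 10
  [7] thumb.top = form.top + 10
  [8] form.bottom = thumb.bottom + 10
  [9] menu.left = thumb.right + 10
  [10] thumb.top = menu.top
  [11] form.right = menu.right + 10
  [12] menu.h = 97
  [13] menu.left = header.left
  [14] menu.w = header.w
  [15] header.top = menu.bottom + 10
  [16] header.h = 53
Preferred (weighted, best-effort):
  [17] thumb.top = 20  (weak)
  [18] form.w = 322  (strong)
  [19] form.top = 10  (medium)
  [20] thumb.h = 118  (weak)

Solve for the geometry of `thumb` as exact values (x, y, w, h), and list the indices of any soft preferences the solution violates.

thumb = (x=38, y=20, w=44, h=160)
violated soft preferences: 20

1. thumb.x = 38  [thumb.left = form.left + 10]
2. thumb.y = 20  [thumb.top = form.top + 10]
3. thumb.h = 160  [form.bottom = thumb.bottom + 10]
4. thumb.w = 44  [menu.left = thumb.right + 10]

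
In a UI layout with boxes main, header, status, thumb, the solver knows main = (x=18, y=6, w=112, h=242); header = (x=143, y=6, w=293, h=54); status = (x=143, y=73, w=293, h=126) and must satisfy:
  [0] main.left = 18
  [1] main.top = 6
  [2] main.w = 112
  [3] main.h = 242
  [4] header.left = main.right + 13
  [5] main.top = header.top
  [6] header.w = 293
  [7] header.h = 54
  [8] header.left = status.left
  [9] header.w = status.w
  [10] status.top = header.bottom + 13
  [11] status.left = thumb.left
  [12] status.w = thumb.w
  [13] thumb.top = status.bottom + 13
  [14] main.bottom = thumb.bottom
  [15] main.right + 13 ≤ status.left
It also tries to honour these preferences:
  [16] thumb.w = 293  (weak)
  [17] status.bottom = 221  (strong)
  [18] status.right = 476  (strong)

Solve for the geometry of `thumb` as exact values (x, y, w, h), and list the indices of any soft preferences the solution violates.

1. thumb.x = 143  [status.left = thumb.left]
2. thumb.w = 293  [status.w = thumb.w]
3. thumb.y = 212  [thumb.top = status.bottom + 13]
4. thumb.h = 36  [main.bottom = thumb.bottom]

thumb = (x=143, y=212, w=293, h=36)
violated soft preferences: 17, 18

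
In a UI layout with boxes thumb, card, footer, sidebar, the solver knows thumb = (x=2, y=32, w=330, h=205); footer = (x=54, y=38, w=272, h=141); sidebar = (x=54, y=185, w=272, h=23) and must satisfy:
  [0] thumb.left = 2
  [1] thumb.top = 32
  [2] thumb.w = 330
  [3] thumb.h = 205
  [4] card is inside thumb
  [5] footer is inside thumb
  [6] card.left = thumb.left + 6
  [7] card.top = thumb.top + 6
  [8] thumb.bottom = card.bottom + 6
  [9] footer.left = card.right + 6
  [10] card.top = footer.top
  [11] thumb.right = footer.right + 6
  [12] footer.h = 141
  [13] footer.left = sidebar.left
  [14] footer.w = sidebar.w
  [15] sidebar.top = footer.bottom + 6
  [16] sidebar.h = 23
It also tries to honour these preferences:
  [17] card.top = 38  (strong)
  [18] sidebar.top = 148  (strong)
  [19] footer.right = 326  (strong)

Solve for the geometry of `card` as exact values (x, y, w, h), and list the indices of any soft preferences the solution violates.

1. card.x = 8  [card.left = thumb.left + 6]
2. card.y = 38  [card.top = thumb.top + 6]
3. card.h = 193  [thumb.bottom = card.bottom + 6]
4. card.w = 40  [footer.left = card.right + 6]

card = (x=8, y=38, w=40, h=193)
violated soft preferences: 18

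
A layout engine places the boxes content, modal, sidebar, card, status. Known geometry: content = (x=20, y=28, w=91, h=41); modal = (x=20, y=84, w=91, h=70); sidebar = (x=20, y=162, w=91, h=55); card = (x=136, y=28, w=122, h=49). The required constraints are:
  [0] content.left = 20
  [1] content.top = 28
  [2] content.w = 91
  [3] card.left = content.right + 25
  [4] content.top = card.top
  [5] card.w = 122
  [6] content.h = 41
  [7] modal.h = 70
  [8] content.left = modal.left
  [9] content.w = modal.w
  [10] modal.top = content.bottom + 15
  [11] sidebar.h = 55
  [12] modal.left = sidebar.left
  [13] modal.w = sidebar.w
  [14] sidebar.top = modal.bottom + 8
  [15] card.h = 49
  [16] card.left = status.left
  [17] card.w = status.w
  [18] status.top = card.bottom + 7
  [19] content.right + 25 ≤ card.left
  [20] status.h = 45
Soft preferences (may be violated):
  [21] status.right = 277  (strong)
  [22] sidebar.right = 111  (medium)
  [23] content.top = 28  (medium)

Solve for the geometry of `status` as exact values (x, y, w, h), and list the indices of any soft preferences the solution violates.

1. status.x = 136  [card.left = status.left]
2. status.w = 122  [card.w = status.w]
3. status.y = 84  [status.top = card.bottom + 7]
4. status.h = 45  [status.h = 45]

status = (x=136, y=84, w=122, h=45)
violated soft preferences: 21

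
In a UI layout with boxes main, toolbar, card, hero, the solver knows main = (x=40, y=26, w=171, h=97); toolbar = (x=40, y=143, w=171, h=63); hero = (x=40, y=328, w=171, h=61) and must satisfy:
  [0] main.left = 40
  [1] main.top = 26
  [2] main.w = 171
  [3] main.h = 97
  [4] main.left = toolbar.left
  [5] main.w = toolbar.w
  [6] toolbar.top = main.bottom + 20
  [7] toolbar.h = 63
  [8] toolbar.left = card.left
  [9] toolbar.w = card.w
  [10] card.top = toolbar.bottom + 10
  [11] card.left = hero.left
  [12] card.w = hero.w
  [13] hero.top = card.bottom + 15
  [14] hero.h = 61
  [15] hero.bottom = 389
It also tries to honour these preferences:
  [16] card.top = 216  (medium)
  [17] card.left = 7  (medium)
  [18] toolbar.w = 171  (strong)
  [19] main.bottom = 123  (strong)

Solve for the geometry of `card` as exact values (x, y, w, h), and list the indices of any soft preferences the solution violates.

card = (x=40, y=216, w=171, h=97)
violated soft preferences: 17

1. card.x = 40  [toolbar.left = card.left]
2. card.w = 171  [toolbar.w = card.w]
3. card.y = 216  [card.top = toolbar.bottom + 10]
4. card.h = 97  [hero.top = card.bottom + 15]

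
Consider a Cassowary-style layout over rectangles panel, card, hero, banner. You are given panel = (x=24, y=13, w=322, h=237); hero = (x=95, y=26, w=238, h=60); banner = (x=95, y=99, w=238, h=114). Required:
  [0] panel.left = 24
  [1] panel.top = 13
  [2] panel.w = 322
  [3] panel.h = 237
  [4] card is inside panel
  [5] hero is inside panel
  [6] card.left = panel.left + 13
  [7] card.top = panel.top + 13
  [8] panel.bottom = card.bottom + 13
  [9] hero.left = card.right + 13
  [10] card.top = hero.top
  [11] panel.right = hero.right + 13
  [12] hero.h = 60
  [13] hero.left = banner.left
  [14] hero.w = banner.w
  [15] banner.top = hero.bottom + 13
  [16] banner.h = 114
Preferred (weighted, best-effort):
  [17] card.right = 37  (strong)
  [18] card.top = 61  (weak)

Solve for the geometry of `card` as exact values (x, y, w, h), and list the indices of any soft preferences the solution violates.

1. card.x = 37  [card.left = panel.left + 13]
2. card.y = 26  [card.top = panel.top + 13]
3. card.h = 211  [panel.bottom = card.bottom + 13]
4. card.w = 45  [hero.left = card.right + 13]

card = (x=37, y=26, w=45, h=211)
violated soft preferences: 17, 18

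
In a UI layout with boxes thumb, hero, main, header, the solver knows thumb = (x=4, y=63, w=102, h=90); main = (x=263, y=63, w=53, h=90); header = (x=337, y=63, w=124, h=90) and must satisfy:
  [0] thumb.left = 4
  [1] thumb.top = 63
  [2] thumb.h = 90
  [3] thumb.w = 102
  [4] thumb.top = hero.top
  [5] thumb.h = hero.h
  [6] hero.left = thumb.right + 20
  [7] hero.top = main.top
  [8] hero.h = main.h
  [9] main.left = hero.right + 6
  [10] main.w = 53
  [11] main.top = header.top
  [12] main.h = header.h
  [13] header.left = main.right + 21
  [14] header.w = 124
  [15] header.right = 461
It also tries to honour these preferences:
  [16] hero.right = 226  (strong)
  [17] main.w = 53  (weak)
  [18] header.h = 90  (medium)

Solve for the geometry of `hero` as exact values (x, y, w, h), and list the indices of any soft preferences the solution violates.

1. hero.y = 63  [thumb.top = hero.top]
2. hero.h = 90  [thumb.h = hero.h]
3. hero.x = 126  [hero.left = thumb.right + 20]
4. hero.w = 131  [main.left = hero.right + 6]

hero = (x=126, y=63, w=131, h=90)
violated soft preferences: 16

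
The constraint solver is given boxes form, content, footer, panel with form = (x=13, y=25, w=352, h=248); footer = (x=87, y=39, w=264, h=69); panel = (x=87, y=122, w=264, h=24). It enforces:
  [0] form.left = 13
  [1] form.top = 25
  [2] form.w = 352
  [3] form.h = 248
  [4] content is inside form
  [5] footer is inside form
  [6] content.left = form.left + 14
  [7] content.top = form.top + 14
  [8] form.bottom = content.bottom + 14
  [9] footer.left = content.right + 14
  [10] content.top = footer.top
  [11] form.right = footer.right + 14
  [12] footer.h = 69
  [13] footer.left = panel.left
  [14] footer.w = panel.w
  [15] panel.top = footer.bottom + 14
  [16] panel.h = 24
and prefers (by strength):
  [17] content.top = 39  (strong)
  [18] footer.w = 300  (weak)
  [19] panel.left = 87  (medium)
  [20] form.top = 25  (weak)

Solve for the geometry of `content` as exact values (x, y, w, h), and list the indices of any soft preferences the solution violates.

content = (x=27, y=39, w=46, h=220)
violated soft preferences: 18

1. content.x = 27  [content.left = form.left + 14]
2. content.y = 39  [content.top = form.top + 14]
3. content.h = 220  [form.bottom = content.bottom + 14]
4. content.w = 46  [footer.left = content.right + 14]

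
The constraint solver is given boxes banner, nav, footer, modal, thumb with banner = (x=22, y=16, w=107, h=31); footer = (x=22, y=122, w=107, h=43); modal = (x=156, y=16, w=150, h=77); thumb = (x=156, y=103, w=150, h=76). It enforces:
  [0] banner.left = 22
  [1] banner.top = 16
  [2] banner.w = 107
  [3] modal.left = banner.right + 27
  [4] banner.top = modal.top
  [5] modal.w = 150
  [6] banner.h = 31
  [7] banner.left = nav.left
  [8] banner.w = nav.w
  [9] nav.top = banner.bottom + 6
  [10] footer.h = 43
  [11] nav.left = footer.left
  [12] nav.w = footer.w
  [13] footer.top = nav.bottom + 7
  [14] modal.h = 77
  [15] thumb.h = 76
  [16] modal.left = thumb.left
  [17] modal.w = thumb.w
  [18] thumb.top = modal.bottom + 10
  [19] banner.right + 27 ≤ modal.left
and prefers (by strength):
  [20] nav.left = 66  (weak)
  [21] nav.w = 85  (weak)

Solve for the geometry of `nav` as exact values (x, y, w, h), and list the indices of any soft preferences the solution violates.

1. nav.x = 22  [banner.left = nav.left]
2. nav.w = 107  [banner.w = nav.w]
3. nav.y = 53  [nav.top = banner.bottom + 6]
4. nav.h = 62  [footer.top = nav.bottom + 7]

nav = (x=22, y=53, w=107, h=62)
violated soft preferences: 20, 21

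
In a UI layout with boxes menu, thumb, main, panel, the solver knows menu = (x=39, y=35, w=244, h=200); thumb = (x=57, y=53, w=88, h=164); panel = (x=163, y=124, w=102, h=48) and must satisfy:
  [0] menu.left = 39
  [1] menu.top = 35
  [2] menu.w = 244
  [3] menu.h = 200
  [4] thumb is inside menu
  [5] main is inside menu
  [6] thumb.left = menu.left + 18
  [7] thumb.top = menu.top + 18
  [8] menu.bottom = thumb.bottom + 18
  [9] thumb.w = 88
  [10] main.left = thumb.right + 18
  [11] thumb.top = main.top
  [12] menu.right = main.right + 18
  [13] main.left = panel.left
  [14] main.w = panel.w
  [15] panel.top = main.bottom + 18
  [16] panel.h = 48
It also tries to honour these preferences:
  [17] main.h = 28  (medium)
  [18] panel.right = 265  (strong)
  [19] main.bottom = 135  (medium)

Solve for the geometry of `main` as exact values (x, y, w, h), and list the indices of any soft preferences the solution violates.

1. main.x = 163  [main.left = thumb.right + 18]
2. main.y = 53  [thumb.top = main.top]
3. main.w = 102  [menu.right = main.right + 18]
4. main.h = 53  [panel.top = main.bottom + 18]

main = (x=163, y=53, w=102, h=53)
violated soft preferences: 17, 19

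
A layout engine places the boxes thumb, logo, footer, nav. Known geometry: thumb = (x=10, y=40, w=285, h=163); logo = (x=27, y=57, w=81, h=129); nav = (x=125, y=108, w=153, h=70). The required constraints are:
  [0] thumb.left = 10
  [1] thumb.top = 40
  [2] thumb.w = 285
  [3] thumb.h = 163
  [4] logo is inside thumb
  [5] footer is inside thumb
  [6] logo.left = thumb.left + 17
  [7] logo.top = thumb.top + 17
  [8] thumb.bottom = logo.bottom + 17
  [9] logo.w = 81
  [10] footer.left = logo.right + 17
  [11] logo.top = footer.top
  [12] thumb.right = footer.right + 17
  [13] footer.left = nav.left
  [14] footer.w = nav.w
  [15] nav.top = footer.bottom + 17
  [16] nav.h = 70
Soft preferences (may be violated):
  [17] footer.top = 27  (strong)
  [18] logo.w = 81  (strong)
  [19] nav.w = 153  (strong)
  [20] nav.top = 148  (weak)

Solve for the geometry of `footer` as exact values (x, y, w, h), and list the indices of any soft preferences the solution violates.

1. footer.x = 125  [footer.left = logo.right + 17]
2. footer.y = 57  [logo.top = footer.top]
3. footer.w = 153  [thumb.right = footer.right + 17]
4. footer.h = 34  [nav.top = footer.bottom + 17]

footer = (x=125, y=57, w=153, h=34)
violated soft preferences: 17, 20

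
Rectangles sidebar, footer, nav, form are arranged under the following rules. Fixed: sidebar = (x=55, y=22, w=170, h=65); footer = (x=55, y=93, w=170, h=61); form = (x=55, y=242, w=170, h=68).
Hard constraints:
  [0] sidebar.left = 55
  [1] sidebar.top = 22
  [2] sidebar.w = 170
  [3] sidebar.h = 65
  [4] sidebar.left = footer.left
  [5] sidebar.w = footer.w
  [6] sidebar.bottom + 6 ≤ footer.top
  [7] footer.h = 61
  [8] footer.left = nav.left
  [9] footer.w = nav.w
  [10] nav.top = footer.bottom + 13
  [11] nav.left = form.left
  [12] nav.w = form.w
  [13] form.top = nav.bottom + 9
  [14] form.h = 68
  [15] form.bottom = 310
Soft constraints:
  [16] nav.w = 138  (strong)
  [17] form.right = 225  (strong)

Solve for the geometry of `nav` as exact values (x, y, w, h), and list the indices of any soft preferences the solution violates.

1. nav.x = 55  [footer.left = nav.left]
2. nav.w = 170  [footer.w = nav.w]
3. nav.y = 167  [nav.top = footer.bottom + 13]
4. nav.h = 66  [form.top = nav.bottom + 9]

nav = (x=55, y=167, w=170, h=66)
violated soft preferences: 16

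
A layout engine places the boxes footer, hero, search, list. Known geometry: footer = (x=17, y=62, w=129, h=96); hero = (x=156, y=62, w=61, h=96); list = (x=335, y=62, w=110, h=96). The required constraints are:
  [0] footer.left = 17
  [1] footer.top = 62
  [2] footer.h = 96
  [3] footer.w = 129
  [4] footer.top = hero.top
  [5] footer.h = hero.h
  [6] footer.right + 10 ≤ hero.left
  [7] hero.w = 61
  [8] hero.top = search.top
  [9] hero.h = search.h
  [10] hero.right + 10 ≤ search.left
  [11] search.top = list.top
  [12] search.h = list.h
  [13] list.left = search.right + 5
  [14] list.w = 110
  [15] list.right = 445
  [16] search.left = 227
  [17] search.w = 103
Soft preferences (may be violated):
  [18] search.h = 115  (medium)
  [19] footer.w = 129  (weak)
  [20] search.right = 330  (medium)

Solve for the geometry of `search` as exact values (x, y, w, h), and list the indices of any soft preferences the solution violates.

search = (x=227, y=62, w=103, h=96)
violated soft preferences: 18

1. search.y = 62  [hero.top = search.top]
2. search.h = 96  [hero.h = search.h]
3. search.x = 227  [search.left = 227]
4. search.w = 103  [search.w = 103]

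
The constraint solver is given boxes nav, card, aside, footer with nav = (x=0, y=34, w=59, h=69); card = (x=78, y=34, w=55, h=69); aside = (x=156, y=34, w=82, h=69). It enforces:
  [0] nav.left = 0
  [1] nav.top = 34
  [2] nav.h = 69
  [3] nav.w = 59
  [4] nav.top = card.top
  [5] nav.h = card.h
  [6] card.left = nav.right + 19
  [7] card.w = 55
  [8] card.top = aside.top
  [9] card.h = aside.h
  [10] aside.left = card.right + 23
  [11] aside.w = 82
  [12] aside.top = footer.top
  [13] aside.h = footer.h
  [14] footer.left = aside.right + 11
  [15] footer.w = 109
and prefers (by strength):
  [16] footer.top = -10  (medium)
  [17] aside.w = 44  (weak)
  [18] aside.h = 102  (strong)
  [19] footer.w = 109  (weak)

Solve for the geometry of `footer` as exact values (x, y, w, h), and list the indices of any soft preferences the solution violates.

1. footer.y = 34  [aside.top = footer.top]
2. footer.h = 69  [aside.h = footer.h]
3. footer.x = 249  [footer.left = aside.right + 11]
4. footer.w = 109  [footer.w = 109]

footer = (x=249, y=34, w=109, h=69)
violated soft preferences: 16, 17, 18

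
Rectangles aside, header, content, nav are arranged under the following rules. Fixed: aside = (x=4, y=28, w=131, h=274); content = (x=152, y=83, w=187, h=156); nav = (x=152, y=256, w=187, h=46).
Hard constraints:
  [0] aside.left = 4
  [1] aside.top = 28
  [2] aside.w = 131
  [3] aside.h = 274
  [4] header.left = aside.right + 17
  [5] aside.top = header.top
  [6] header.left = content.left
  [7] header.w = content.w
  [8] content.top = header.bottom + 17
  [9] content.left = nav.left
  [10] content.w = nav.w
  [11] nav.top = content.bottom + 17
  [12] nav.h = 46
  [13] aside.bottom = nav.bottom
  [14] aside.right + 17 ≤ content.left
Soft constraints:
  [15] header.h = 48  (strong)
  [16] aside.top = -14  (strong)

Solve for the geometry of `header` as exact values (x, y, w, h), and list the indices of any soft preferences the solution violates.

1. header.x = 152  [header.left = aside.right + 17]
2. header.y = 28  [aside.top = header.top]
3. header.w = 187  [header.w = content.w]
4. header.h = 38  [content.top = header.bottom + 17]

header = (x=152, y=28, w=187, h=38)
violated soft preferences: 15, 16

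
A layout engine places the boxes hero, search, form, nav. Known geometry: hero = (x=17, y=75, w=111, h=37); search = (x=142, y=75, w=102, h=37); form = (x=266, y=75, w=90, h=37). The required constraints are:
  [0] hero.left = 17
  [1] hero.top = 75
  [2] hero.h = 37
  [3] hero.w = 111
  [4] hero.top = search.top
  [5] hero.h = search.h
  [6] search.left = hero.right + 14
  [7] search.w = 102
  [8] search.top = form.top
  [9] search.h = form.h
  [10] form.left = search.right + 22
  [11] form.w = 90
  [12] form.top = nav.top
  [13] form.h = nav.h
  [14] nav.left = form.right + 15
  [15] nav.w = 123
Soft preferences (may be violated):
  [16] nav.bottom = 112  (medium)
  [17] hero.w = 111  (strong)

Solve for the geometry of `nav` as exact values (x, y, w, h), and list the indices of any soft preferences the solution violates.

nav = (x=371, y=75, w=123, h=37)
violated soft preferences: none

1. nav.y = 75  [form.top = nav.top]
2. nav.h = 37  [form.h = nav.h]
3. nav.x = 371  [nav.left = form.right + 15]
4. nav.w = 123  [nav.w = 123]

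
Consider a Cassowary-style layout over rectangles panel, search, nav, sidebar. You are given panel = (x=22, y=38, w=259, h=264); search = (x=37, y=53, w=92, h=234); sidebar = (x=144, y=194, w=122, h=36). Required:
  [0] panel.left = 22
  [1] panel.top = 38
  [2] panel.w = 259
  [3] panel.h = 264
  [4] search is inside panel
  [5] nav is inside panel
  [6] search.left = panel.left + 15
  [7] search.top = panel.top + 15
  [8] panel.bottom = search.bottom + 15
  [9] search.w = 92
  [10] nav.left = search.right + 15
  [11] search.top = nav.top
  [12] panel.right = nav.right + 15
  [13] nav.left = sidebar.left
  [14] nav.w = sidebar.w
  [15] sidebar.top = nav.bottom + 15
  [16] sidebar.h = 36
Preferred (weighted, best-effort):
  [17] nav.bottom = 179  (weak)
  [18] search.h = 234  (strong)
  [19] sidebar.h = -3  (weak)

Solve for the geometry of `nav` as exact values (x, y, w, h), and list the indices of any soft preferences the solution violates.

nav = (x=144, y=53, w=122, h=126)
violated soft preferences: 19

1. nav.x = 144  [nav.left = search.right + 15]
2. nav.y = 53  [search.top = nav.top]
3. nav.w = 122  [panel.right = nav.right + 15]
4. nav.h = 126  [sidebar.top = nav.bottom + 15]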